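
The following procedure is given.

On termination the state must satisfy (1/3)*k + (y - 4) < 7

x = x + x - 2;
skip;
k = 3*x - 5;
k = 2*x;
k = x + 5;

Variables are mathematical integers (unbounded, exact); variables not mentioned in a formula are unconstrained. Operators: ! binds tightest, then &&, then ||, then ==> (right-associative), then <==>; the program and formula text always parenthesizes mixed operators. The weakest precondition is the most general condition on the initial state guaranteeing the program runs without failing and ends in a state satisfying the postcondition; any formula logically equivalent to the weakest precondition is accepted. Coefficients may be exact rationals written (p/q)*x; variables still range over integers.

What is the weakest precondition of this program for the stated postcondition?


Working backward. After the program, the postcondition (1/3)*k + (y - 4) < 7 must hold; in canonical form it is (1/3)*k + y < 11.
Before k := x + 5: (1/3)*x + y < 28/3
Before k := 2*x: (1/3)*x + y < 28/3
Before k := 3*x - 5: (1/3)*x + y < 28/3
Before skip: (1/3)*x + y < 28/3
Before x := x + x - 2: (2/3)*x + y < 10
Answer: WP = (2/3)*x + y < 10


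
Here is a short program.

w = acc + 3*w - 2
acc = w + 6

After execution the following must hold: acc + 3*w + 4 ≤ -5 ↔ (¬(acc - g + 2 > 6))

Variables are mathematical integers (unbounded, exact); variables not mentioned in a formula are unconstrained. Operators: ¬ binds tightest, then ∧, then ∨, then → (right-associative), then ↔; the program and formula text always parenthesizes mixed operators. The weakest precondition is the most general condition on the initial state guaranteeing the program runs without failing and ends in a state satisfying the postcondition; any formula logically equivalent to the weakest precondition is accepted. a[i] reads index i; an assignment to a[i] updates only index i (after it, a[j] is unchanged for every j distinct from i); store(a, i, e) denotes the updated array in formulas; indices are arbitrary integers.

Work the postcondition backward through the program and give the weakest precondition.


Working backward. After the program, the postcondition acc + 3*w + 4 ≤ -5 ↔ (¬(acc - g + 2 > 6)) must hold; in canonical form it is acc + 3*w ≤ -9 ↔ (¬(acc > g + 4)).
Before acc := w + 6: 4*w ≤ -15 ↔ (¬(w > g - 2))
Before w := acc + 3*w - 2: 4*acc + 12*w ≤ -7 ↔ (¬(acc + 3*w > g))
Answer: WP = 4*acc + 12*w ≤ -7 ↔ (¬(acc + 3*w > g))


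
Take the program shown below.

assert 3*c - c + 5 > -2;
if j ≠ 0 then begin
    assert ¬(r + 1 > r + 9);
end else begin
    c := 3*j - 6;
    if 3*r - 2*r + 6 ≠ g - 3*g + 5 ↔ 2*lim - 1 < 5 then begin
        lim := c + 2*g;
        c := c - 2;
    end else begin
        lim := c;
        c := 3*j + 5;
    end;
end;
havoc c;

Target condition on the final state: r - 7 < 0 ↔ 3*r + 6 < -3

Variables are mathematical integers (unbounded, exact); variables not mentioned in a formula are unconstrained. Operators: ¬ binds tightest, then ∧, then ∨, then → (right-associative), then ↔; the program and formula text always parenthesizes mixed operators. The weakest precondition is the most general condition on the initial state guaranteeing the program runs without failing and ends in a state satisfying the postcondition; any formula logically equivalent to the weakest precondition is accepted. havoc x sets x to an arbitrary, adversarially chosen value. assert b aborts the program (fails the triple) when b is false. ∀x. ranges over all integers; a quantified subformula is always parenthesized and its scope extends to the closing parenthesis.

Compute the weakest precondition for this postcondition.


Working backward. After the program, the postcondition r - 7 < 0 ↔ 3*r + 6 < -3 must hold; in canonical form it is r < 7 ↔ 3*r < -9.
Before havoc c: r < 7 ↔ 3*r < -9
Then branch requires r < 7 ↔ 3*r < -9; else branch requires ((2*g + r ≠ -1 ↔ 2*lim < 6) → (r < 7 ↔ 3*r < -9)) ∧ ((¬(2*g + r ≠ -1 ↔ 2*lim < 6)) → (r < 7 ↔ 3*r < -9)).
Before the if: (j ≠ 0 → (r < 7 ↔ 3*r < -9)) ∧ ((¬(j ≠ 0)) → (((2*g + r ≠ -1 ↔ 2*lim < 6) → (r < 7 ↔ 3*r < -9)) ∧ ((¬(2*g + r ≠ -1 ↔ 2*lim < 6)) → (r < 7 ↔ 3*r < -9))))
Before assert 3*c - c + 5 > -2: 2*c > -7 ∧ (j ≠ 0 → (r < 7 ↔ 3*r < -9)) ∧ ((¬(j ≠ 0)) → (((2*g + r ≠ -1 ↔ 2*lim < 6) → (r < 7 ↔ 3*r < -9)) ∧ ((¬(2*g + r ≠ -1 ↔ 2*lim < 6)) → (r < 7 ↔ 3*r < -9))))
Answer: WP = 2*c > -7 ∧ (j ≠ 0 → (r < 7 ↔ 3*r < -9)) ∧ ((¬(j ≠ 0)) → (((2*g + r ≠ -1 ↔ 2*lim < 6) → (r < 7 ↔ 3*r < -9)) ∧ ((¬(2*g + r ≠ -1 ↔ 2*lim < 6)) → (r < 7 ↔ 3*r < -9))))


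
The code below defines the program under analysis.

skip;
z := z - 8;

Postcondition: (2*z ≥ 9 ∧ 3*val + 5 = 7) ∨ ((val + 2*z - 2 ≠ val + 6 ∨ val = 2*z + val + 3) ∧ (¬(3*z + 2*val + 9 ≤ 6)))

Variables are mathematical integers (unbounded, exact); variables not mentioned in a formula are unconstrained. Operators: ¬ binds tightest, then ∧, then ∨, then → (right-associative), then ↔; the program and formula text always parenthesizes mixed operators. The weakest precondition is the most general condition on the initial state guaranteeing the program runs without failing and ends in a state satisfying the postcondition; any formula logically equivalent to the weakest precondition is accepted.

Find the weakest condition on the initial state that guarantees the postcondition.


Working backward. After the program, the postcondition (2*z ≥ 9 ∧ 3*val + 5 = 7) ∨ ((val + 2*z - 2 ≠ val + 6 ∨ val = 2*z + val + 3) ∧ (¬(3*z + 2*val + 9 ≤ 6))) must hold; in canonical form it is (2*z ≥ 9 ∧ 3*val = 2) ∨ ((2*z ≠ 8 ∨ 2*z = -3) ∧ (¬(2*val + 3*z ≤ -3))).
Before z := z - 8: (2*z ≥ 25 ∧ 3*val = 2) ∨ ((2*z ≠ 24 ∨ 2*z = 13) ∧ (¬(2*val + 3*z ≤ 21)))
Before skip: (2*z ≥ 25 ∧ 3*val = 2) ∨ ((2*z ≠ 24 ∨ 2*z = 13) ∧ (¬(2*val + 3*z ≤ 21)))
Answer: WP = (2*z ≥ 25 ∧ 3*val = 2) ∨ ((2*z ≠ 24 ∨ 2*z = 13) ∧ (¬(2*val + 3*z ≤ 21)))


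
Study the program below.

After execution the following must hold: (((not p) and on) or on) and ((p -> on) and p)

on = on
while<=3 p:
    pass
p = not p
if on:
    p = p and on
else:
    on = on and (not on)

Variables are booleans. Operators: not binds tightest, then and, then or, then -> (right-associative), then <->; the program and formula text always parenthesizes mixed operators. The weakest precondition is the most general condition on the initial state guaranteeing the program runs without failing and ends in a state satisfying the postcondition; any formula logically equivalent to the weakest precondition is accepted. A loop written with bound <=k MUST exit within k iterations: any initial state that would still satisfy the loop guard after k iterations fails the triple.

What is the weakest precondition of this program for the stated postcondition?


Working backward. After the program, the postcondition (((not p) and on) or on) and ((p -> on) and p) must hold; in canonical form it is (((not p) and on) or on) and (p -> on) and p.
Then branch requires (((not (p and on)) and on) or on) and ((p and on) -> on) and p and on; else branch requires false.
Before the if: (on -> ((((not (p and on)) and on) or on) and ((p and on) -> on) and p and on)) and on
Before p := not p: (on -> ((((not ((not p) and on)) and on) or on) and (((not p) and on) -> on) and (not p) and on)) and on
Before the loop (bound <=3), unroll the exhaustion recursion (WP_0 = exit-now case; WP_j = one more guarded iteration, up to j = 3):
  WP_0: (not p) and (on -> ((((not ((not p) and on)) and on) or on) and (((not p) and on) -> on) and (not p) and on)) and on
  WP_1: (p -> ((not p) and (on -> ((((not ((not p) and on)) and on) or on) and (((not p) and on) -> on) and (not p) and on)) and on)) and ((not p) -> ((on -> ((((not ((not p) and on)) and on) or on) and (((not p) and on) -> on) and (not p) and on)) and on))
  WP_2: (p -> ((p -> ((not p) and (on -> ((((not ((not p) and on)) and on) or on) and (((not p) and on) -> on) and (not p) and on)) and on)) and ((not p) -> ((on -> ((((not ((not p) and on)) and on) or on) and (((not p) and on) -> on) and (not p) and on)) and on)))) and ((not p) -> ((on -> ((((not ((not p) and on)) and on) or on) and (((not p) and on) -> on) and (not p) and on)) and on))
  WP_3: (p -> ((p -> ((p -> ((not p) and (on -> ((((not ((not p) and on)) and on) or on) and (((not p) and on) -> on) and (not p) and on)) and on)) and ((not p) -> ((on -> ((((not ((not p) and on)) and on) or on) and (((not p) and on) -> on) and (not p) and on)) and on)))) and ((not p) -> ((on -> ((((not ((not p) and on)) and on) or on) and (((not p) and on) -> on) and (not p) and on)) and on)))) and ((not p) -> ((on -> ((((not ((not p) and on)) and on) or on) and (((not p) and on) -> on) and (not p) and on)) and on))
So before the loop: (p -> ((p -> ((p -> ((not p) and (on -> ((((not ((not p) and on)) and on) or on) and (((not p) and on) -> on) and (not p) and on)) and on)) and ((not p) -> ((on -> ((((not ((not p) and on)) and on) or on) and (((not p) and on) -> on) and (not p) and on)) and on)))) and ((not p) -> ((on -> ((((not ((not p) and on)) and on) or on) and (((not p) and on) -> on) and (not p) and on)) and on)))) and ((not p) -> ((on -> ((((not ((not p) and on)) and on) or on) and (((not p) and on) -> on) and (not p) and on)) and on))
Before on := on: (p -> ((p -> ((p -> ((not p) and (on -> ((((not ((not p) and on)) and on) or on) and (((not p) and on) -> on) and (not p) and on)) and on)) and ((not p) -> ((on -> ((((not ((not p) and on)) and on) or on) and (((not p) and on) -> on) and (not p) and on)) and on)))) and ((not p) -> ((on -> ((((not ((not p) and on)) and on) or on) and (((not p) and on) -> on) and (not p) and on)) and on)))) and ((not p) -> ((on -> ((((not ((not p) and on)) and on) or on) and (((not p) and on) -> on) and (not p) and on)) and on))
Answer: WP = (p -> ((p -> ((p -> ((not p) and (on -> ((((not ((not p) and on)) and on) or on) and (((not p) and on) -> on) and (not p) and on)) and on)) and ((not p) -> ((on -> ((((not ((not p) and on)) and on) or on) and (((not p) and on) -> on) and (not p) and on)) and on)))) and ((not p) -> ((on -> ((((not ((not p) and on)) and on) or on) and (((not p) and on) -> on) and (not p) and on)) and on)))) and ((not p) -> ((on -> ((((not ((not p) and on)) and on) or on) and (((not p) and on) -> on) and (not p) and on)) and on))


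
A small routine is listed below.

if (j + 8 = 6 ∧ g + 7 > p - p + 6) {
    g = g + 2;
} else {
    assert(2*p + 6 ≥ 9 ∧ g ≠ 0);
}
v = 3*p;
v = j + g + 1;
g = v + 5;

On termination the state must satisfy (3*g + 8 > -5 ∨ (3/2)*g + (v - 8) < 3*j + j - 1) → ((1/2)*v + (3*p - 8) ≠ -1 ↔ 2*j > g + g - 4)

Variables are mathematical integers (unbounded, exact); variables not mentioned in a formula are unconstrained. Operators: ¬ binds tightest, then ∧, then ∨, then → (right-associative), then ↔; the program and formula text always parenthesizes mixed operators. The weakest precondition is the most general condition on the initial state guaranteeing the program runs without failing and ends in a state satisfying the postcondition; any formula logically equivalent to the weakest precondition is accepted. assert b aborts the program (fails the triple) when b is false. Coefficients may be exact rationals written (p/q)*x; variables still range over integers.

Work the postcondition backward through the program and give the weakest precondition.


Working backward. After the program, the postcondition (3*g + 8 > -5 ∨ (3/2)*g + (v - 8) < 3*j + j - 1) → ((1/2)*v + (3*p - 8) ≠ -1 ↔ 2*j > g + g - 4) must hold; in canonical form it is (3*g > -13 ∨ (3/2)*g + v < 4*j + 7) → (3*p + (1/2)*v ≠ 7 ↔ 2*j > 2*g - 4).
Before g := v + 5: (3*v > -28 ∨ (5/2)*v < 4*j - 1/2) → (3*p + (1/2)*v ≠ 7 ↔ 2*j > 2*v + 6)
Before v := j + g + 1: (3*g + 3*j > -31 ∨ (5/2)*g < (3/2)*j - 3) → ((1/2)*g + (1/2)*j + 3*p ≠ 13/2 ↔ 2*g < -8)
Before v := 3*p: (3*g + 3*j > -31 ∨ (5/2)*g < (3/2)*j - 3) → ((1/2)*g + (1/2)*j + 3*p ≠ 13/2 ↔ 2*g < -8)
Then branch requires (3*g + 3*j > -37 ∨ (5/2)*g < (3/2)*j - 8) → ((1/2)*g + (1/2)*j + 3*p ≠ 11/2 ↔ 2*g < -12); else branch requires 2*p ≥ 3 ∧ g ≠ 0 ∧ ((3*g + 3*j > -31 ∨ (5/2)*g < (3/2)*j - 3) → ((1/2)*g + (1/2)*j + 3*p ≠ 13/2 ↔ 2*g < -8)).
Before the if: ((j = -2 ∧ g > -1) → ((3*g + 3*j > -37 ∨ (5/2)*g < (3/2)*j - 8) → ((1/2)*g + (1/2)*j + 3*p ≠ 11/2 ↔ 2*g < -12))) ∧ ((¬(j = -2 ∧ g > -1)) → (2*p ≥ 3 ∧ g ≠ 0 ∧ ((3*g + 3*j > -31 ∨ (5/2)*g < (3/2)*j - 3) → ((1/2)*g + (1/2)*j + 3*p ≠ 13/2 ↔ 2*g < -8))))
Answer: WP = ((j = -2 ∧ g > -1) → ((3*g + 3*j > -37 ∨ (5/2)*g < (3/2)*j - 8) → ((1/2)*g + (1/2)*j + 3*p ≠ 11/2 ↔ 2*g < -12))) ∧ ((¬(j = -2 ∧ g > -1)) → (2*p ≥ 3 ∧ g ≠ 0 ∧ ((3*g + 3*j > -31 ∨ (5/2)*g < (3/2)*j - 3) → ((1/2)*g + (1/2)*j + 3*p ≠ 13/2 ↔ 2*g < -8))))


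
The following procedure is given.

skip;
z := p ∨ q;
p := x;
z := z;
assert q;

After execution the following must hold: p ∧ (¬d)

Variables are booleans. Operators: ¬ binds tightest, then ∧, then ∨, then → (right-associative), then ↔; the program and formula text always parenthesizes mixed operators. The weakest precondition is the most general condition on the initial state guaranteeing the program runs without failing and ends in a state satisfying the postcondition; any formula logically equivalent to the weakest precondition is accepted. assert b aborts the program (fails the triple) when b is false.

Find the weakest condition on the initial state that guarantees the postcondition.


Working backward. After the program, p ∧ (¬d) must hold.
Before assert q: q ∧ p ∧ (¬d)
Before z := z: q ∧ p ∧ (¬d)
Before p := x: q ∧ x ∧ (¬d)
Before z := p ∨ q: q ∧ x ∧ (¬d)
Before skip: q ∧ x ∧ (¬d)
Answer: WP = q ∧ x ∧ (¬d)


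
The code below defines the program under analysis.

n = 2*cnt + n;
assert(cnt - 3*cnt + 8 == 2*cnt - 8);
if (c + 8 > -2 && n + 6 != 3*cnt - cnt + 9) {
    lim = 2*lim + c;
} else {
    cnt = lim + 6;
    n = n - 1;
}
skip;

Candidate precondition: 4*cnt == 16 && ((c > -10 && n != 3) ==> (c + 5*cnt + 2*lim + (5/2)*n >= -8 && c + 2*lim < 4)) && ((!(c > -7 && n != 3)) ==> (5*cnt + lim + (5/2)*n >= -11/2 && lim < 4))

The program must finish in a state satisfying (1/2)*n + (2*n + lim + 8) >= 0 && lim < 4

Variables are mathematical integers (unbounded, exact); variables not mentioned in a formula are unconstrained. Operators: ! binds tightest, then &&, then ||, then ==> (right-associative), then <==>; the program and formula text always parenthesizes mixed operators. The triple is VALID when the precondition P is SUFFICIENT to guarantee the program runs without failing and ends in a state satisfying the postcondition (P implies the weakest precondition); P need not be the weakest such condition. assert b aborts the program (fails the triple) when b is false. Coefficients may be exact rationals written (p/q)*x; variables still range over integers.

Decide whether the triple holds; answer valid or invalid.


Working backward. After the program, the postcondition (1/2)*n + (2*n + lim + 8) >= 0 && lim < 4 must hold; in canonical form it is lim + (5/2)*n >= -8 && lim < 4.
Before skip: lim + (5/2)*n >= -8 && lim < 4
Then branch requires c + 2*lim + (5/2)*n >= -8 && c + 2*lim < 4; else branch requires lim + (5/2)*n >= -11/2 && lim < 4.
Before the if: ((c > -10 && n != 2*cnt + 3) ==> (c + 2*lim + (5/2)*n >= -8 && c + 2*lim < 4)) && ((!(c > -10 && n != 2*cnt + 3)) ==> (lim + (5/2)*n >= -11/2 && lim < 4))
Before assert cnt - 3*cnt + 8 == 2*cnt - 8: 4*cnt == 16 && ((c > -10 && n != 2*cnt + 3) ==> (c + 2*lim + (5/2)*n >= -8 && c + 2*lim < 4)) && ((!(c > -10 && n != 2*cnt + 3)) ==> (lim + (5/2)*n >= -11/2 && lim < 4))
Before n := 2*cnt + n: 4*cnt == 16 && ((c > -10 && n != 3) ==> (c + 5*cnt + 2*lim + (5/2)*n >= -8 && c + 2*lim < 4)) && ((!(c > -10 && n != 3)) ==> (5*cnt + lim + (5/2)*n >= -11/2 && lim < 4))
The weakest precondition is 4*cnt == 16 && ((c > -10 && n != 3) ==> (c + 5*cnt + 2*lim + (5/2)*n >= -8 && c + 2*lim < 4)) && ((!(c > -10 && n != 3)) ==> (5*cnt + lim + (5/2)*n >= -11/2 && lim < 4)).
Check whether 4*cnt == 16 && ((c > -10 && n != 3) ==> (c + 5*cnt + 2*lim + (5/2)*n >= -8 && c + 2*lim < 4)) && ((!(c > -7 && n != 3)) ==> (5*cnt + lim + (5/2)*n >= -11/2 && lim < 4)) implies it.
Every state satisfying the precondition satisfies the weakest precondition: the implication holds.
Answer: valid


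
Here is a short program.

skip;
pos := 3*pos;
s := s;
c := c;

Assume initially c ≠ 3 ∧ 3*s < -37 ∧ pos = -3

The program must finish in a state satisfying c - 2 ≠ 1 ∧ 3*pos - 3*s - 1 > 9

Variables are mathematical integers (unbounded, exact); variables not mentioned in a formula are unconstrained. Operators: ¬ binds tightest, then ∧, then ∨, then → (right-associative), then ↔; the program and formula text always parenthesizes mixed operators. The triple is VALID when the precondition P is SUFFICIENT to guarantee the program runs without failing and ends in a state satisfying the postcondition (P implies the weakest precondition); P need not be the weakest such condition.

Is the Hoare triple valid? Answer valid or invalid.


Working backward. After the program, the postcondition c - 2 ≠ 1 ∧ 3*pos - 3*s - 1 > 9 must hold; in canonical form it is c ≠ 3 ∧ 3*pos > 3*s + 10.
Before c := c: c ≠ 3 ∧ 3*pos > 3*s + 10
Before s := s: c ≠ 3 ∧ 3*pos > 3*s + 10
Before pos := 3*pos: c ≠ 3 ∧ 9*pos > 3*s + 10
Before skip: c ≠ 3 ∧ 9*pos > 3*s + 10
The weakest precondition is c ≠ 3 ∧ 9*pos > 3*s + 10.
Check whether c ≠ 3 ∧ 3*s < -37 ∧ pos = -3 implies it.
Every state satisfying the precondition satisfies the weakest precondition: the implication holds.
Answer: valid


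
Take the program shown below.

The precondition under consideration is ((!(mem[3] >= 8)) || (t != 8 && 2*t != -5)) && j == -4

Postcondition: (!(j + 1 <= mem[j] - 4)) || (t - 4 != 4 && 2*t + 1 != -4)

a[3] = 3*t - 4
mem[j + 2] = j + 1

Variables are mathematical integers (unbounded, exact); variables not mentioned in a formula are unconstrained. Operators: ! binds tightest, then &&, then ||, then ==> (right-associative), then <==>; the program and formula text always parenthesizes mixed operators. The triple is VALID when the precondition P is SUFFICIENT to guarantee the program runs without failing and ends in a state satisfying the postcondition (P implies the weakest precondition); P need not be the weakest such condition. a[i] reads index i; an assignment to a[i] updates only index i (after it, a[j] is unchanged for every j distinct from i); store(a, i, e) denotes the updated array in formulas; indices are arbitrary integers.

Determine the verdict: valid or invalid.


Working backward. After the program, the postcondition (!(j + 1 <= mem[j] - 4)) || (t - 4 != 4 && 2*t + 1 != -4) must hold; in canonical form it is (!(j <= mem[j] - 5)) || (t != 8 && 2*t != -5).
Before mem[j + 2] := j + 1: (!(j <= store(mem, j + 2, j + 1)[j] - 5)) || (t != 8 && 2*t != -5)
Before a[3] := 3*t - 4: (!(j <= store(mem, j + 2, j + 1)[j] - 5)) || (t != 8 && 2*t != -5)
The weakest precondition is (!(j <= store(mem, j + 2, j + 1)[j] - 5)) || (t != 8 && 2*t != -5).
Check whether ((!(mem[3] >= 8)) || (t != 8 && 2*t != -5)) && j == -4 implies it.
Countermodel: at the initial state j = -4, mem = {[-4] = 1, [-2] = 0, [3] = 0, elsewhere 0}, t = 8, the precondition holds but the weakest precondition fails.
Answer: invalid


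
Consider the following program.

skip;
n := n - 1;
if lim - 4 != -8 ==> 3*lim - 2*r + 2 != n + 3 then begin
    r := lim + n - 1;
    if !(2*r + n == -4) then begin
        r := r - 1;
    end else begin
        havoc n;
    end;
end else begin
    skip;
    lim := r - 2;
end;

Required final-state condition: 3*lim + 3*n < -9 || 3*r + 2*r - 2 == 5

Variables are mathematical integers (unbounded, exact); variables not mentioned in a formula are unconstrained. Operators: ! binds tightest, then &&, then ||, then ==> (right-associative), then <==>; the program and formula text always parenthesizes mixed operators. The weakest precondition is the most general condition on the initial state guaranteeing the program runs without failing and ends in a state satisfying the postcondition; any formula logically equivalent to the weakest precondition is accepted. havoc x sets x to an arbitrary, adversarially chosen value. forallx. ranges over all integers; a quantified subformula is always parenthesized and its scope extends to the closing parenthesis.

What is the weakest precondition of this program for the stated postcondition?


Working backward. After the program, the postcondition 3*lim + 3*n < -9 || 3*r + 2*r - 2 == 5 must hold; in canonical form it is 3*lim + 3*n < -9 || 5*r == 7.
Then branch requires ((!(2*lim + 3*n == -2)) ==> (3*lim + 3*n < -9 || 5*lim + 5*n == 17)) && (2*lim + 3*n == -2 ==> (forall n_1. (3*lim + 3*n_1 < -9 || 5*lim + 5*n == 12))); else branch requires 3*n + 3*r < -3 || 5*r == 7.
Before the if: ((lim != -4 ==> 3*lim != n + 2*r + 1) ==> (((!(2*lim + 3*n == -2)) ==> (3*lim + 3*n < -9 || 5*lim + 5*n == 17)) && (2*lim + 3*n == -2 ==> (forall n_1. (3*lim + 3*n_1 < -9 || 5*lim + 5*n == 12))))) && ((!(lim != -4 ==> 3*lim != n + 2*r + 1)) ==> (3*n + 3*r < -3 || 5*r == 7))
Before n := n - 1: ((lim != -4 ==> 3*lim != n + 2*r) ==> (((!(2*lim + 3*n == 1)) ==> (3*lim + 3*n < -6 || 5*lim + 5*n == 22)) && (2*lim + 3*n == 1 ==> (forall n_1. (3*lim + 3*n_1 < -9 || 5*lim + 5*n == 17))))) && ((!(lim != -4 ==> 3*lim != n + 2*r)) ==> (3*n + 3*r < 0 || 5*r == 7))
Before skip: ((lim != -4 ==> 3*lim != n + 2*r) ==> (((!(2*lim + 3*n == 1)) ==> (3*lim + 3*n < -6 || 5*lim + 5*n == 22)) && (2*lim + 3*n == 1 ==> (forall n_1. (3*lim + 3*n_1 < -9 || 5*lim + 5*n == 17))))) && ((!(lim != -4 ==> 3*lim != n + 2*r)) ==> (3*n + 3*r < 0 || 5*r == 7))
Answer: WP = ((lim != -4 ==> 3*lim != n + 2*r) ==> (((!(2*lim + 3*n == 1)) ==> (3*lim + 3*n < -6 || 5*lim + 5*n == 22)) && (2*lim + 3*n == 1 ==> (forall n_1. (3*lim + 3*n_1 < -9 || 5*lim + 5*n == 17))))) && ((!(lim != -4 ==> 3*lim != n + 2*r)) ==> (3*n + 3*r < 0 || 5*r == 7))


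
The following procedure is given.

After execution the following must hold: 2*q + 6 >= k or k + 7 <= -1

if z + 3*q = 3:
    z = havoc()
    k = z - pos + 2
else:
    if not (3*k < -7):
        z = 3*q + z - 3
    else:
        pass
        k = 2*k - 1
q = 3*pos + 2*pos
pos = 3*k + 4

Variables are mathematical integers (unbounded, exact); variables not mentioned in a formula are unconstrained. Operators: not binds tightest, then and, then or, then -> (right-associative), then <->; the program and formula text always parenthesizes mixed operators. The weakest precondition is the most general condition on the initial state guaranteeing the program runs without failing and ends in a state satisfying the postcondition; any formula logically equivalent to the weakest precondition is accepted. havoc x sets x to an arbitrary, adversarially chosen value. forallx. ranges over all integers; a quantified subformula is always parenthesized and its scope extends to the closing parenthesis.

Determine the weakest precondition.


Working backward. After the program, the postcondition 2*q + 6 >= k or k + 7 <= -1 must hold; in canonical form it is 2*q >= k - 6 or k <= -8.
Before pos := 3*k + 4: 2*q >= k - 6 or k <= -8
Before q := 3*pos + 2*pos: 10*pos >= k - 6 or k <= -8
Then branch requires forall z_1. (11*pos >= z_1 - 4 or z_1 <= pos - 10); else branch requires ((not (3*k < -7)) -> (10*pos >= k - 6 or k <= -8)) and (3*k < -7 -> (10*pos >= 2*k - 7 or 2*k <= -7)).
Before the if: (3*q + z = 3 -> (forall z_1. (11*pos >= z_1 - 4 or z_1 <= pos - 10))) and ((not (3*q + z = 3)) -> (((not (3*k < -7)) -> (10*pos >= k - 6 or k <= -8)) and (3*k < -7 -> (10*pos >= 2*k - 7 or 2*k <= -7))))
Answer: WP = (3*q + z = 3 -> (forall z_1. (11*pos >= z_1 - 4 or z_1 <= pos - 10))) and ((not (3*q + z = 3)) -> (((not (3*k < -7)) -> (10*pos >= k - 6 or k <= -8)) and (3*k < -7 -> (10*pos >= 2*k - 7 or 2*k <= -7))))


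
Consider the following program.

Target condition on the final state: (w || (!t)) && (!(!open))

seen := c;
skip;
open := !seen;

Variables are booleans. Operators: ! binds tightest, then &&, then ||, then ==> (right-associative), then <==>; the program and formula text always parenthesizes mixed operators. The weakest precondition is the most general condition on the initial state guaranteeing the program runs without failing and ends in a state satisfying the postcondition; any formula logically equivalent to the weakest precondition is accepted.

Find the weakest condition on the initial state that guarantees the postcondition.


Working backward. After the program, the postcondition (w || (!t)) && (!(!open)) must hold; in canonical form it is (w || (!t)) && open.
Before open := !seen: (w || (!t)) && (!seen)
Before skip: (w || (!t)) && (!seen)
Before seen := c: (w || (!t)) && (!c)
Answer: WP = (w || (!t)) && (!c)


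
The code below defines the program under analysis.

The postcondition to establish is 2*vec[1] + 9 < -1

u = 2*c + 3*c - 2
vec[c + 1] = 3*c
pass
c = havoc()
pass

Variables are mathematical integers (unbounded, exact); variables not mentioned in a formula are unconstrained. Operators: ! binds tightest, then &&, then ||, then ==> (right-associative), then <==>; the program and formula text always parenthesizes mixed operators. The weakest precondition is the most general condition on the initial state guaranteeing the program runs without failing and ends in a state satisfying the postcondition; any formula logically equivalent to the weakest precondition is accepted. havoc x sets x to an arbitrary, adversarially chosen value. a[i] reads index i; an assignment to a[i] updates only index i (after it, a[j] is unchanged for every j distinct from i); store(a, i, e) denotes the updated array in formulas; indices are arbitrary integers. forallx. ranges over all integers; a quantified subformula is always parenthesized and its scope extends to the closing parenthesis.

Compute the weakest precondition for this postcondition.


Working backward. After the program, the postcondition 2*vec[1] + 9 < -1 must hold; in canonical form it is 2*vec[1] < -10.
Before skip: 2*vec[1] < -10
Before havoc c: 2*vec[1] < -10
Before skip: 2*vec[1] < -10
Before vec[c + 1] := 3*c: 2*store(vec, c + 1, 3*c)[1] < -10
Before u := 2*c + 3*c - 2: 2*store(vec, c + 1, 3*c)[1] < -10
Answer: WP = 2*store(vec, c + 1, 3*c)[1] < -10


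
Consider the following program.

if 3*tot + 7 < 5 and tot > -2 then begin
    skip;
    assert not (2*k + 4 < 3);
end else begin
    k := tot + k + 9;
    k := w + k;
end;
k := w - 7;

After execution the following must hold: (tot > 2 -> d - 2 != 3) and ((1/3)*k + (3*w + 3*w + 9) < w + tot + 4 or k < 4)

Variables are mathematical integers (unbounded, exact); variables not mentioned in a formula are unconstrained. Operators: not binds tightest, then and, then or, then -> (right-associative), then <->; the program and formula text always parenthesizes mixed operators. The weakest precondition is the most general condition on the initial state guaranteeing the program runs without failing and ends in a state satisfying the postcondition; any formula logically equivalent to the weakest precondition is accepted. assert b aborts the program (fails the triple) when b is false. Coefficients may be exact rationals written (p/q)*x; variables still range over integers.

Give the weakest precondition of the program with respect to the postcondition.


Working backward. After the program, the postcondition (tot > 2 -> d - 2 != 3) and ((1/3)*k + (3*w + 3*w + 9) < w + tot + 4 or k < 4) must hold; in canonical form it is (tot > 2 -> d != 5) and ((1/3)*k + 5*w < tot - 5 or k < 4).
Before k := w - 7: (tot > 2 -> d != 5) and ((16/3)*w < tot - 8/3 or w < 11)
Then branch requires (not (2*k < -1)) and (tot > 2 -> d != 5) and ((16/3)*w < tot - 8/3 or w < 11); else branch requires (tot > 2 -> d != 5) and ((16/3)*w < tot - 8/3 or w < 11).
Before the if: ((3*tot < -2 and tot > -2) -> ((not (2*k < -1)) and (tot > 2 -> d != 5) and ((16/3)*w < tot - 8/3 or w < 11))) and ((not (3*tot < -2 and tot > -2)) -> ((tot > 2 -> d != 5) and ((16/3)*w < tot - 8/3 or w < 11)))
Answer: WP = ((3*tot < -2 and tot > -2) -> ((not (2*k < -1)) and (tot > 2 -> d != 5) and ((16/3)*w < tot - 8/3 or w < 11))) and ((not (3*tot < -2 and tot > -2)) -> ((tot > 2 -> d != 5) and ((16/3)*w < tot - 8/3 or w < 11)))


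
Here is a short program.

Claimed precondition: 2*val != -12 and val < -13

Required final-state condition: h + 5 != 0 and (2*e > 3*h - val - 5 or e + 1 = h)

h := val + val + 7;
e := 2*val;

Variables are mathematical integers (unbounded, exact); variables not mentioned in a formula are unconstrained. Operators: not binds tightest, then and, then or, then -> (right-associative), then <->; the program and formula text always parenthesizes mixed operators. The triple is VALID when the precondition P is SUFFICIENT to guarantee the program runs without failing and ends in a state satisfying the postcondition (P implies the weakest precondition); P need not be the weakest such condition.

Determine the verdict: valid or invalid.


Working backward. After the program, the postcondition h + 5 != 0 and (2*e > 3*h - val - 5 or e + 1 = h) must hold; in canonical form it is h != -5 and (2*e + val > 3*h - 5 or e = h - 1).
Before e := 2*val: h != -5 and (5*val > 3*h - 5 or 2*val = h - 1)
Before h := val + val + 7: 2*val != -12 and val < -16
The weakest precondition is 2*val != -12 and val < -16.
Check whether 2*val != -12 and val < -13 implies it.
Countermodel: at the initial state val = -16, the precondition holds but the weakest precondition fails.
Answer: invalid


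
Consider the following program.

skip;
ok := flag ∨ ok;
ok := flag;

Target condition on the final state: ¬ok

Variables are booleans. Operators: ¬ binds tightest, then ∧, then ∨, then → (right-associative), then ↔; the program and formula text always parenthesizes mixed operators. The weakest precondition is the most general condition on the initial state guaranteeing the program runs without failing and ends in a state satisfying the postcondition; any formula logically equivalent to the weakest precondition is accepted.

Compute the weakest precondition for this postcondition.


Working backward. After the program, ¬ok must hold.
Before ok := flag: ¬flag
Before ok := flag ∨ ok: ¬flag
Before skip: ¬flag
Answer: WP = ¬flag


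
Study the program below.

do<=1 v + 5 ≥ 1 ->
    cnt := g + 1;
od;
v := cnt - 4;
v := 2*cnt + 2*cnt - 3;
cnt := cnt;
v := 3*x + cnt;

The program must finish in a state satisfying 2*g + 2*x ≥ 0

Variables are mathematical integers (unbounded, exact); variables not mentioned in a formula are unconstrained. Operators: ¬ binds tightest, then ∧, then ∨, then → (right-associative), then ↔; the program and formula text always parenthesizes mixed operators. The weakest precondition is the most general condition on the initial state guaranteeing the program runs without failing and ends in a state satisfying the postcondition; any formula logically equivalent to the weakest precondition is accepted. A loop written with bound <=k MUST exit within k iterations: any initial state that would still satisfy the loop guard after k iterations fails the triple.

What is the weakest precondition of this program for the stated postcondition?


Working backward. After the program, 2*g + 2*x ≥ 0 must hold.
Before v := 3*x + cnt: 2*g + 2*x ≥ 0
Before cnt := cnt: 2*g + 2*x ≥ 0
Before v := 2*cnt + 2*cnt - 3: 2*g + 2*x ≥ 0
Before v := cnt - 4: 2*g + 2*x ≥ 0
Before the loop (bound <=1), unroll the exhaustion recursion (WP_0 = exit-now case; WP_j = one more guarded iteration, up to j = 1):
  WP_0: (¬(v ≥ -4)) ∧ 2*g + 2*x ≥ 0
  WP_1: (v ≥ -4 → ((¬(v ≥ -4)) ∧ 2*g + 2*x ≥ 0)) ∧ ((¬(v ≥ -4)) → 2*g + 2*x ≥ 0)
So before the loop: (v ≥ -4 → ((¬(v ≥ -4)) ∧ 2*g + 2*x ≥ 0)) ∧ ((¬(v ≥ -4)) → 2*g + 2*x ≥ 0)
Answer: WP = (v ≥ -4 → ((¬(v ≥ -4)) ∧ 2*g + 2*x ≥ 0)) ∧ ((¬(v ≥ -4)) → 2*g + 2*x ≥ 0)


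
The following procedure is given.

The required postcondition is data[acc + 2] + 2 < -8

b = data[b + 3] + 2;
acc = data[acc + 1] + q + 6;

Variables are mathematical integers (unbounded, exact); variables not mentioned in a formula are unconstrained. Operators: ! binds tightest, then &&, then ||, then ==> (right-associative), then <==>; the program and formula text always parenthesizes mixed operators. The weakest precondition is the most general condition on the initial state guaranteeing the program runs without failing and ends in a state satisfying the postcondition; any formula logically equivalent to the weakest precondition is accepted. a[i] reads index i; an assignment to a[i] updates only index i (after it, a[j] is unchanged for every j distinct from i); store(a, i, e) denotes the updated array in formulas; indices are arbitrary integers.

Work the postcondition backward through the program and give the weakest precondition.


Working backward. After the program, the postcondition data[acc + 2] + 2 < -8 must hold; in canonical form it is data[acc + 2] < -10.
Before acc := data[acc + 1] + q + 6: data[data[acc + 1] + q + 8] < -10
Before b := data[b + 3] + 2: data[data[acc + 1] + q + 8] < -10
Answer: WP = data[data[acc + 1] + q + 8] < -10


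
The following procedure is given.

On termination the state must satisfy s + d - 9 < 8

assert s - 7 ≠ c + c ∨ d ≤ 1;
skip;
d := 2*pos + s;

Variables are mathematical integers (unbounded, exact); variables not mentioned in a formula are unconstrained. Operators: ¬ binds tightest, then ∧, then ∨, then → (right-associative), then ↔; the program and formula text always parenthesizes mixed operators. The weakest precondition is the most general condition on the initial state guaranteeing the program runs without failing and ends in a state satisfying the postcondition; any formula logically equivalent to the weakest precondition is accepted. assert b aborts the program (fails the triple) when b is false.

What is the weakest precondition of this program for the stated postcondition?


Working backward. After the program, the postcondition s + d - 9 < 8 must hold; in canonical form it is d + s < 17.
Before d := 2*pos + s: 2*pos + 2*s < 17
Before skip: 2*pos + 2*s < 17
Before assert s - 7 ≠ c + c ∨ d ≤ 1: (s ≠ 2*c + 7 ∨ d ≤ 1) ∧ 2*pos + 2*s < 17
Answer: WP = (s ≠ 2*c + 7 ∨ d ≤ 1) ∧ 2*pos + 2*s < 17


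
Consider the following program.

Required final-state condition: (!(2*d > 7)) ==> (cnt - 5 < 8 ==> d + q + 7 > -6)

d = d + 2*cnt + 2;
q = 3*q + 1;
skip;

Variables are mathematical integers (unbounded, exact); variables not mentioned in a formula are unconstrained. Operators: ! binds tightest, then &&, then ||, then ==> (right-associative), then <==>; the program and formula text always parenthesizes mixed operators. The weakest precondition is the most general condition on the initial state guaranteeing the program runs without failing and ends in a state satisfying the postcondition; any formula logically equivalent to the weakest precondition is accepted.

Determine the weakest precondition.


Working backward. After the program, the postcondition (!(2*d > 7)) ==> (cnt - 5 < 8 ==> d + q + 7 > -6) must hold; in canonical form it is (!(2*d > 7)) ==> (cnt < 13 ==> d + q > -13).
Before skip: (!(2*d > 7)) ==> (cnt < 13 ==> d + q > -13)
Before q := 3*q + 1: (!(2*d > 7)) ==> (cnt < 13 ==> d + 3*q > -14)
Before d := d + 2*cnt + 2: (!(4*cnt + 2*d > 3)) ==> (cnt < 13 ==> 2*cnt + d + 3*q > -16)
Answer: WP = (!(4*cnt + 2*d > 3)) ==> (cnt < 13 ==> 2*cnt + d + 3*q > -16)


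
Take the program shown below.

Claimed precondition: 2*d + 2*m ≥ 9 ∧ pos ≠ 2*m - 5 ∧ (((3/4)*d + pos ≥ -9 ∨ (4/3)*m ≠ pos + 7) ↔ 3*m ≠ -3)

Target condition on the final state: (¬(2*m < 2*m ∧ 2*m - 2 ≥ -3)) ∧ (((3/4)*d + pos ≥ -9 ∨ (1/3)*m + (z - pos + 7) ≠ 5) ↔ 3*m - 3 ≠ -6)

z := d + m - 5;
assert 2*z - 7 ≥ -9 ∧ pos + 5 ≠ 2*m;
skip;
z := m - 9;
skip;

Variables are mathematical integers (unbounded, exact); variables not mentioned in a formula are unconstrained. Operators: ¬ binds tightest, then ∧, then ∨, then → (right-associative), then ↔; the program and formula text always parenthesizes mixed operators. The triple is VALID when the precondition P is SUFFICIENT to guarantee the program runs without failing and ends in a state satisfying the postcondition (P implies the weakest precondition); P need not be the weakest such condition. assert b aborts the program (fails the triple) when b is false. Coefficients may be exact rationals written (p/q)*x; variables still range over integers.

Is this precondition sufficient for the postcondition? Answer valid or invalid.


Working backward. After the program, the postcondition (¬(2*m < 2*m ∧ 2*m - 2 ≥ -3)) ∧ (((3/4)*d + pos ≥ -9 ∨ (1/3)*m + (z - pos + 7) ≠ 5) ↔ 3*m - 3 ≠ -6) must hold; in canonical form it is ((3/4)*d + pos ≥ -9 ∨ (1/3)*m + z ≠ pos - 2) ↔ 3*m ≠ -3.
Before skip: ((3/4)*d + pos ≥ -9 ∨ (1/3)*m + z ≠ pos - 2) ↔ 3*m ≠ -3
Before z := m - 9: ((3/4)*d + pos ≥ -9 ∨ (4/3)*m ≠ pos + 7) ↔ 3*m ≠ -3
Before skip: ((3/4)*d + pos ≥ -9 ∨ (4/3)*m ≠ pos + 7) ↔ 3*m ≠ -3
Before assert 2*z - 7 ≥ -9 ∧ pos + 5 ≠ 2*m: 2*z ≥ -2 ∧ pos ≠ 2*m - 5 ∧ (((3/4)*d + pos ≥ -9 ∨ (4/3)*m ≠ pos + 7) ↔ 3*m ≠ -3)
Before z := d + m - 5: 2*d + 2*m ≥ 8 ∧ pos ≠ 2*m - 5 ∧ (((3/4)*d + pos ≥ -9 ∨ (4/3)*m ≠ pos + 7) ↔ 3*m ≠ -3)
The weakest precondition is 2*d + 2*m ≥ 8 ∧ pos ≠ 2*m - 5 ∧ (((3/4)*d + pos ≥ -9 ∨ (4/3)*m ≠ pos + 7) ↔ 3*m ≠ -3).
Check whether 2*d + 2*m ≥ 9 ∧ pos ≠ 2*m - 5 ∧ (((3/4)*d + pos ≥ -9 ∨ (4/3)*m ≠ pos + 7) ↔ 3*m ≠ -3) implies it.
Every state satisfying the precondition satisfies the weakest precondition: the implication holds.
Answer: valid


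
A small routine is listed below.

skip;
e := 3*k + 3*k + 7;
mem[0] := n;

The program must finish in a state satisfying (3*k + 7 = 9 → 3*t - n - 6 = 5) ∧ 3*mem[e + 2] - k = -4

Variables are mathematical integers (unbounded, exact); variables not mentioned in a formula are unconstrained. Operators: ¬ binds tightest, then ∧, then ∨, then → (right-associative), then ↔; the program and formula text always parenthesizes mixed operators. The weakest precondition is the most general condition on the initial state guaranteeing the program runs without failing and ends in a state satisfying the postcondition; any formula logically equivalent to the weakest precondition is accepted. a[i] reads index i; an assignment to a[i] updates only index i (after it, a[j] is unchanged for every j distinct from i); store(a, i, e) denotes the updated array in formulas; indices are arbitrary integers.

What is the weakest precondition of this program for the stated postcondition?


Working backward. After the program, the postcondition (3*k + 7 = 9 → 3*t - n - 6 = 5) ∧ 3*mem[e + 2] - k = -4 must hold; in canonical form it is (3*k = 2 → 3*t = n + 11) ∧ 3*mem[e + 2] = k - 4.
Before mem[0] := n: (3*k = 2 → 3*t = n + 11) ∧ 3*store(mem, 0, n)[e + 2] = k - 4
Before e := 3*k + 3*k + 7: (3*k = 2 → 3*t = n + 11) ∧ 3*store(mem, 0, n)[6*k + 9] = k - 4
Before skip: (3*k = 2 → 3*t = n + 11) ∧ 3*store(mem, 0, n)[6*k + 9] = k - 4
Answer: WP = (3*k = 2 → 3*t = n + 11) ∧ 3*store(mem, 0, n)[6*k + 9] = k - 4


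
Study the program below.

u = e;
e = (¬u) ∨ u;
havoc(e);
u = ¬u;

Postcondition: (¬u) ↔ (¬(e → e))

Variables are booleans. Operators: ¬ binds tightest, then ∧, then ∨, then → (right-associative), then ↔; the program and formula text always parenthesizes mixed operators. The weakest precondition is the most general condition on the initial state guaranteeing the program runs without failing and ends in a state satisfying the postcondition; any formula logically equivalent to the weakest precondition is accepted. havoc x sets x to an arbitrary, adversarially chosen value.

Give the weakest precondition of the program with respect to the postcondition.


Working backward. After the program, the postcondition (¬u) ↔ (¬(e → e)) must hold; in canonical form it is u.
Before u := ¬u: ¬u
Before havoc e: ¬u
Before e := (¬u) ∨ u: ¬u
Before u := e: ¬e
Answer: WP = ¬e
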